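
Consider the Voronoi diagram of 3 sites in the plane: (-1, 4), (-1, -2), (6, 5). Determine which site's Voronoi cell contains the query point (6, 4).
Nearest site = (6, 5)

The Voronoi cell of site s contains exactly those query points closer to s than to any other site. Compute squared distances from q = (6, 4) to each site:
  (6 − 6)² + (5 − 4)² = 1
  (-1 − 6)² + (4 − 4)² = 49
  (-1 − 6)² + (-2 − 4)² = 85
Minimum is attained by (6, 5), so q lies in its Voronoi cell.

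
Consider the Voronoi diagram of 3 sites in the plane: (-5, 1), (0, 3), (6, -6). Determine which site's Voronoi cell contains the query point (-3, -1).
Nearest site = (-5, 1)

The Voronoi cell of site s contains exactly those query points closer to s than to any other site. Compute squared distances from q = (-3, -1) to each site:
  (-5 − -3)² + (1 − -1)² = 8
  (0 − -3)² + (3 − -1)² = 25
  (6 − -3)² + (-6 − -1)² = 106
Minimum is attained by (-5, 1), so q lies in its Voronoi cell.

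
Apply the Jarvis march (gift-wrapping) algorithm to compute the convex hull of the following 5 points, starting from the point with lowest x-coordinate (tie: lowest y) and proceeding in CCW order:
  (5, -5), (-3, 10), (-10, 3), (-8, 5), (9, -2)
Hull (CCW) = [(-10, 3), (5, -5), (9, -2), (-3, 10)]

Jarvis march: at each step, from the current hull vertex p, select the next vertex q as the point such that every other point lies strictly to the left of (or on) the directed line p → q. (Equivalently: for every other point r, the cross product (q − p) × (r − p) ≥ 0.)
Starting point (lowest x, tie lowest y): (-10, 3). Wrap until returning to start. Resulting hull: (-10, 3), (5, -5), (9, -2), (-3, 10).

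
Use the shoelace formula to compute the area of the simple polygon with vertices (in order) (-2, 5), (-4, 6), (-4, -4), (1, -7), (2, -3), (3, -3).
Area = 103/2

Shoelace formula: Area = (1/2) |Σ_i (x_i · y_{i+1} − x_{i+1} · y_i)| (indices mod n). Compute each cross term:
  (-2)(6) − (-4)(5) = 8
  (-4)(-4) − (-4)(6) = 40
  (-4)(-7) − (1)(-4) = 32
  (1)(-3) − (2)(-7) = 11
  (2)(-3) − (3)(-3) = 3
  (3)(5) − (-2)(-3) = 9
Sum = 103, so (signed) Area = 103/2 = 103/2, |Area| = 103/2.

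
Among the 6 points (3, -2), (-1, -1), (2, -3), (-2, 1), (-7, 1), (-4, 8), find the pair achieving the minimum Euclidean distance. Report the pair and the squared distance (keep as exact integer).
Pair = ((3, -2), (2, -3)); squared distance = 2

Compute all C(6, 2) = 15 pairwise squared distances (x_i − x_j)² + (y_i − y_j)². The minimum is 2, attained by the pair ((3, -2), (2, -3)).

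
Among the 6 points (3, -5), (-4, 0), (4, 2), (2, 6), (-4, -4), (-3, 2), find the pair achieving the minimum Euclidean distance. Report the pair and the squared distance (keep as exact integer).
Pair = ((-4, 0), (-3, 2)); squared distance = 5

Compute all C(6, 2) = 15 pairwise squared distances (x_i − x_j)² + (y_i − y_j)². The minimum is 5, attained by the pair ((-4, 0), (-3, 2)).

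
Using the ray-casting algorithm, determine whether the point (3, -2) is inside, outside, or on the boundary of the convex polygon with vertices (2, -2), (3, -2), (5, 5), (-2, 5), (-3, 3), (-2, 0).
The point (3, -2) lies on the polygon boundary

Boundary check: the query satisfies the collinearity and bounding-box conditions for some polygon edge, so it lies exactly on the boundary.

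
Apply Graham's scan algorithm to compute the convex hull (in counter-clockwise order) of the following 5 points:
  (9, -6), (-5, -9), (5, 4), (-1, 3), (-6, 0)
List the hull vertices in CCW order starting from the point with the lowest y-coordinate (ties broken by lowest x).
Hull (CCW) = [(-5, -9), (9, -6), (5, 4), (-1, 3), (-6, 0)]

Graham scan procedure:
  1. Find the pivot p₀ = point with lowest y (tie → lowest x): (-5, -9).
  2. Sort the remaining points by polar angle around p₀.
  3. Walk through sorted points, maintaining a stack; pop the top while the last three entries make a non-left turn (cross product ≤ 0).
  4. Final stack is the convex hull in CCW order: (-5, -9), (9, -6), (5, 4), (-1, 3), (-6, 0).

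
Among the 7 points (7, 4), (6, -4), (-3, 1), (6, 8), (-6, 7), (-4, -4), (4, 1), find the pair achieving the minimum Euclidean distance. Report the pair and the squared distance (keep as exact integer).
Pair = ((7, 4), (6, 8)); squared distance = 17

Compute all C(7, 2) = 21 pairwise squared distances (x_i − x_j)² + (y_i − y_j)². The minimum is 17, attained by the pair ((7, 4), (6, 8)).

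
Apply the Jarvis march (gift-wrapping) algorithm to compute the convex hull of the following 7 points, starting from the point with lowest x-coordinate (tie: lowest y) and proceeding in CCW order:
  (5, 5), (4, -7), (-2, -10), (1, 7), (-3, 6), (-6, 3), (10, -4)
Hull (CCW) = [(-6, 3), (-2, -10), (10, -4), (5, 5), (1, 7), (-3, 6)]

Jarvis march: at each step, from the current hull vertex p, select the next vertex q as the point such that every other point lies strictly to the left of (or on) the directed line p → q. (Equivalently: for every other point r, the cross product (q − p) × (r − p) ≥ 0.)
Starting point (lowest x, tie lowest y): (-6, 3). Wrap until returning to start. Resulting hull: (-6, 3), (-2, -10), (10, -4), (5, 5), (1, 7), (-3, 6).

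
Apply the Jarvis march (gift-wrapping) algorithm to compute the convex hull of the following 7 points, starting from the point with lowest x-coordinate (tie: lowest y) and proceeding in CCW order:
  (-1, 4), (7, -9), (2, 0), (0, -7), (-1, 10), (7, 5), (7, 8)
Hull (CCW) = [(-1, 4), (0, -7), (7, -9), (7, 8), (-1, 10)]

Jarvis march: at each step, from the current hull vertex p, select the next vertex q as the point such that every other point lies strictly to the left of (or on) the directed line p → q. (Equivalently: for every other point r, the cross product (q − p) × (r − p) ≥ 0.)
Starting point (lowest x, tie lowest y): (-1, 4). Wrap until returning to start. Resulting hull: (-1, 4), (0, -7), (7, -9), (7, 8), (-1, 10).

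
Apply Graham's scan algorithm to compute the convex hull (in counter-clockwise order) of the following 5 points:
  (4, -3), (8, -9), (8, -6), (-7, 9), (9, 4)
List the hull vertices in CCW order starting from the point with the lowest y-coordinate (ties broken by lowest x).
Hull (CCW) = [(8, -9), (9, 4), (-7, 9)]

Graham scan procedure:
  1. Find the pivot p₀ = point with lowest y (tie → lowest x): (8, -9).
  2. Sort the remaining points by polar angle around p₀.
  3. Walk through sorted points, maintaining a stack; pop the top while the last three entries make a non-left turn (cross product ≤ 0).
  4. Final stack is the convex hull in CCW order: (8, -9), (9, 4), (-7, 9).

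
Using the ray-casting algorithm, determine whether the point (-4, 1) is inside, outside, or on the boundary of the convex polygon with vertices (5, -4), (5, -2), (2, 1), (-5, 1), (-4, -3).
The point (-4, 1) lies on the polygon boundary

Boundary check: the query satisfies the collinearity and bounding-box conditions for some polygon edge, so it lies exactly on the boundary.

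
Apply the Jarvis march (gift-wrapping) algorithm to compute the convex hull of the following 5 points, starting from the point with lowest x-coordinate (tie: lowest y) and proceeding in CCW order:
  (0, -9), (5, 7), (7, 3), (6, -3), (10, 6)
Hull (CCW) = [(0, -9), (6, -3), (10, 6), (5, 7)]

Jarvis march: at each step, from the current hull vertex p, select the next vertex q as the point such that every other point lies strictly to the left of (or on) the directed line p → q. (Equivalently: for every other point r, the cross product (q − p) × (r − p) ≥ 0.)
Starting point (lowest x, tie lowest y): (0, -9). Wrap until returning to start. Resulting hull: (0, -9), (6, -3), (10, 6), (5, 7).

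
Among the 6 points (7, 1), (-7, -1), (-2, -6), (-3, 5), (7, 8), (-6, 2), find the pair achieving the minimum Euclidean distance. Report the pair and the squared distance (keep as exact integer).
Pair = ((-7, -1), (-6, 2)); squared distance = 10

Compute all C(6, 2) = 15 pairwise squared distances (x_i − x_j)² + (y_i − y_j)². The minimum is 10, attained by the pair ((-7, -1), (-6, 2)).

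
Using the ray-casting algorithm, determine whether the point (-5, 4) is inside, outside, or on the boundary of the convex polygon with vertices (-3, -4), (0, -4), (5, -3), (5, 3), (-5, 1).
The point (-5, 4) lies strictly outside the polygon

Cast a horizontal ray to the right from the query point and count how many polygon edges it crosses (each edge strictly once or zero times, handled with the usual half-open convention). 
Parity of crossings → even ⇒ outside.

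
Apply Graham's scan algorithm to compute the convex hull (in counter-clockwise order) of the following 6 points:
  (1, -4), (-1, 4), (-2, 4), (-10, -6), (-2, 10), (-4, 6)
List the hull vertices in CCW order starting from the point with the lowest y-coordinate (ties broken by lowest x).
Hull (CCW) = [(-10, -6), (1, -4), (-2, 10)]

Graham scan procedure:
  1. Find the pivot p₀ = point with lowest y (tie → lowest x): (-10, -6).
  2. Sort the remaining points by polar angle around p₀.
  3. Walk through sorted points, maintaining a stack; pop the top while the last three entries make a non-left turn (cross product ≤ 0).
  4. Final stack is the convex hull in CCW order: (-10, -6), (1, -4), (-2, 10).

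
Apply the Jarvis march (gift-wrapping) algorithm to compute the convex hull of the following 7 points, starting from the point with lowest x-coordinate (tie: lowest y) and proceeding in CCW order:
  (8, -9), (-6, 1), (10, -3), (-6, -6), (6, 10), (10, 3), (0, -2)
Hull (CCW) = [(-6, -6), (8, -9), (10, -3), (10, 3), (6, 10), (-6, 1)]

Jarvis march: at each step, from the current hull vertex p, select the next vertex q as the point such that every other point lies strictly to the left of (or on) the directed line p → q. (Equivalently: for every other point r, the cross product (q − p) × (r − p) ≥ 0.)
Starting point (lowest x, tie lowest y): (-6, -6). Wrap until returning to start. Resulting hull: (-6, -6), (8, -9), (10, -3), (10, 3), (6, 10), (-6, 1).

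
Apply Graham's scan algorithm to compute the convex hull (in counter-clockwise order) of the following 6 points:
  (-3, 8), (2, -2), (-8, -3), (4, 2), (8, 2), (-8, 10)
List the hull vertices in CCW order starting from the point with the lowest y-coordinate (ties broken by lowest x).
Hull (CCW) = [(-8, -3), (2, -2), (8, 2), (-3, 8), (-8, 10)]

Graham scan procedure:
  1. Find the pivot p₀ = point with lowest y (tie → lowest x): (-8, -3).
  2. Sort the remaining points by polar angle around p₀.
  3. Walk through sorted points, maintaining a stack; pop the top while the last three entries make a non-left turn (cross product ≤ 0).
  4. Final stack is the convex hull in CCW order: (-8, -3), (2, -2), (8, 2), (-3, 8), (-8, 10).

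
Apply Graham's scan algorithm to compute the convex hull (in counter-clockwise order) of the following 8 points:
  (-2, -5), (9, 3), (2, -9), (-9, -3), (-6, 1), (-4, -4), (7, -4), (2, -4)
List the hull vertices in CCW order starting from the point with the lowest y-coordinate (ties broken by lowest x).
Hull (CCW) = [(2, -9), (7, -4), (9, 3), (-6, 1), (-9, -3)]

Graham scan procedure:
  1. Find the pivot p₀ = point with lowest y (tie → lowest x): (2, -9).
  2. Sort the remaining points by polar angle around p₀.
  3. Walk through sorted points, maintaining a stack; pop the top while the last three entries make a non-left turn (cross product ≤ 0).
  4. Final stack is the convex hull in CCW order: (2, -9), (7, -4), (9, 3), (-6, 1), (-9, -3).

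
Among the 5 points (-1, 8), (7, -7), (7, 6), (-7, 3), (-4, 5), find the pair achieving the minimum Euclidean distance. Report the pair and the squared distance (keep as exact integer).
Pair = ((-7, 3), (-4, 5)); squared distance = 13

Compute all C(5, 2) = 10 pairwise squared distances (x_i − x_j)² + (y_i − y_j)². The minimum is 13, attained by the pair ((-7, 3), (-4, 5)).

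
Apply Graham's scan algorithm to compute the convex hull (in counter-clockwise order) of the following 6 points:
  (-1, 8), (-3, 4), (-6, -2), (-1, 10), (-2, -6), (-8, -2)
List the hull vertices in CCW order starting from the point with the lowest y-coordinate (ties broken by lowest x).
Hull (CCW) = [(-2, -6), (-1, 8), (-1, 10), (-8, -2)]

Graham scan procedure:
  1. Find the pivot p₀ = point with lowest y (tie → lowest x): (-2, -6).
  2. Sort the remaining points by polar angle around p₀.
  3. Walk through sorted points, maintaining a stack; pop the top while the last three entries make a non-left turn (cross product ≤ 0).
  4. Final stack is the convex hull in CCW order: (-2, -6), (-1, 8), (-1, 10), (-8, -2).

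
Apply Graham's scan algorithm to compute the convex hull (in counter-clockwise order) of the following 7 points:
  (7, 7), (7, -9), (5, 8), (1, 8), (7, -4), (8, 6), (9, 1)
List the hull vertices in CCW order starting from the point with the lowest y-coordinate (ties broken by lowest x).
Hull (CCW) = [(7, -9), (9, 1), (8, 6), (7, 7), (5, 8), (1, 8)]

Graham scan procedure:
  1. Find the pivot p₀ = point with lowest y (tie → lowest x): (7, -9).
  2. Sort the remaining points by polar angle around p₀.
  3. Walk through sorted points, maintaining a stack; pop the top while the last three entries make a non-left turn (cross product ≤ 0).
  4. Final stack is the convex hull in CCW order: (7, -9), (9, 1), (8, 6), (7, 7), (5, 8), (1, 8).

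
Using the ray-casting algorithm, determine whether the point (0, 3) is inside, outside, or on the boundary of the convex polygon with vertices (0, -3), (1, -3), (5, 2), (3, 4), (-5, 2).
The point (0, 3) lies strictly inside the polygon

Cast a horizontal ray to the right from the query point and count how many polygon edges it crosses (each edge strictly once or zero times, handled with the usual half-open convention). 
Parity of crossings → odd ⇒ inside.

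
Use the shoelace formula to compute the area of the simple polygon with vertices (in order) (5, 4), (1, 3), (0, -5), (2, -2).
Area = 17

Shoelace formula: Area = (1/2) |Σ_i (x_i · y_{i+1} − x_{i+1} · y_i)| (indices mod n). Compute each cross term:
  (5)(3) − (1)(4) = 11
  (1)(-5) − (0)(3) = -5
  (0)(-2) − (2)(-5) = 10
  (2)(4) − (5)(-2) = 18
Sum = 34, so (signed) Area = 34/2 = 17, |Area| = 17.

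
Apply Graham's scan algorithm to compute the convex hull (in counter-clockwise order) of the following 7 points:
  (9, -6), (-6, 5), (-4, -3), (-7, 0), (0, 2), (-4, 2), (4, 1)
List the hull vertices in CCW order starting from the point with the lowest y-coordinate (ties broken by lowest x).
Hull (CCW) = [(9, -6), (4, 1), (-6, 5), (-7, 0), (-4, -3)]

Graham scan procedure:
  1. Find the pivot p₀ = point with lowest y (tie → lowest x): (9, -6).
  2. Sort the remaining points by polar angle around p₀.
  3. Walk through sorted points, maintaining a stack; pop the top while the last three entries make a non-left turn (cross product ≤ 0).
  4. Final stack is the convex hull in CCW order: (9, -6), (4, 1), (-6, 5), (-7, 0), (-4, -3).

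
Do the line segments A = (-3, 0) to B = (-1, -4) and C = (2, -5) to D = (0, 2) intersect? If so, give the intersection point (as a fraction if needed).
No (intersection of containing lines falls outside at least one segment)

Parametrize and solve: t = 25/6, s = -5/3. At least one of these is outside [0, 1], so the segments do not intersect.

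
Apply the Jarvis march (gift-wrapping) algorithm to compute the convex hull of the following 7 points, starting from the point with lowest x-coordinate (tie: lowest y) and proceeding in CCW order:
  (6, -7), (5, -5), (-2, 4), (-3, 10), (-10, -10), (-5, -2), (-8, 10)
Hull (CCW) = [(-10, -10), (6, -7), (5, -5), (-3, 10), (-8, 10)]

Jarvis march: at each step, from the current hull vertex p, select the next vertex q as the point such that every other point lies strictly to the left of (or on) the directed line p → q. (Equivalently: for every other point r, the cross product (q − p) × (r − p) ≥ 0.)
Starting point (lowest x, tie lowest y): (-10, -10). Wrap until returning to start. Resulting hull: (-10, -10), (6, -7), (5, -5), (-3, 10), (-8, 10).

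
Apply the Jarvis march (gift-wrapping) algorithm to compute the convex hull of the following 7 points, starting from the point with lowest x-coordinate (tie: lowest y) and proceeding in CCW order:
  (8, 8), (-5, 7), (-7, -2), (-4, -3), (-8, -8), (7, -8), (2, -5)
Hull (CCW) = [(-8, -8), (7, -8), (8, 8), (-5, 7), (-7, -2)]

Jarvis march: at each step, from the current hull vertex p, select the next vertex q as the point such that every other point lies strictly to the left of (or on) the directed line p → q. (Equivalently: for every other point r, the cross product (q − p) × (r − p) ≥ 0.)
Starting point (lowest x, tie lowest y): (-8, -8). Wrap until returning to start. Resulting hull: (-8, -8), (7, -8), (8, 8), (-5, 7), (-7, -2).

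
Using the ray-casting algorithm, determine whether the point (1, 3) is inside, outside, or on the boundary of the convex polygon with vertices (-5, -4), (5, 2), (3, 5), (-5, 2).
The point (1, 3) lies strictly inside the polygon

Cast a horizontal ray to the right from the query point and count how many polygon edges it crosses (each edge strictly once or zero times, handled with the usual half-open convention). 
Parity of crossings → odd ⇒ inside.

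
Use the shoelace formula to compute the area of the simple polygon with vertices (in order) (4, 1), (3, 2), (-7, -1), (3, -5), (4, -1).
Area = 79/2

Shoelace formula: Area = (1/2) |Σ_i (x_i · y_{i+1} − x_{i+1} · y_i)| (indices mod n). Compute each cross term:
  (4)(2) − (3)(1) = 5
  (3)(-1) − (-7)(2) = 11
  (-7)(-5) − (3)(-1) = 38
  (3)(-1) − (4)(-5) = 17
  (4)(1) − (4)(-1) = 8
Sum = 79, so (signed) Area = 79/2 = 79/2, |Area| = 79/2.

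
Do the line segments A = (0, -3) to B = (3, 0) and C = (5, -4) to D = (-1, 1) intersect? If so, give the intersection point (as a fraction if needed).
Yes; intersection at (19/11, -14/11) (t = 19/33 on AB, s = 6/11 on CD)

Parametrize AB as A + t(B − A) = (0 + 3 t, -3 + 3 t) and CD as C + s(D − C) = (5 + -6 s, -4 + 5 s). Solve the linear system for (t, s). Determinant = -33 ≠ 0, so a unique intersection of the containing lines exists. Solution: t = 19/33, s = 6/11 — both in [0, 1], so the segments cross. Intersection point: (19/11, -14/11).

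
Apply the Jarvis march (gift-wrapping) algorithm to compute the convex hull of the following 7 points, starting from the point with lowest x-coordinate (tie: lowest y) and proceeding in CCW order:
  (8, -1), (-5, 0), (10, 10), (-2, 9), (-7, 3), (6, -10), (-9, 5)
Hull (CCW) = [(-9, 5), (-5, 0), (6, -10), (8, -1), (10, 10), (-2, 9)]

Jarvis march: at each step, from the current hull vertex p, select the next vertex q as the point such that every other point lies strictly to the left of (or on) the directed line p → q. (Equivalently: for every other point r, the cross product (q − p) × (r − p) ≥ 0.)
Starting point (lowest x, tie lowest y): (-9, 5). Wrap until returning to start. Resulting hull: (-9, 5), (-5, 0), (6, -10), (8, -1), (10, 10), (-2, 9).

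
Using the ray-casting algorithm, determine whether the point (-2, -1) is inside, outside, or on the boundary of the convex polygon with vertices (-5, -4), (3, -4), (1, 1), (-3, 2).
The point (-2, -1) lies strictly inside the polygon

Cast a horizontal ray to the right from the query point and count how many polygon edges it crosses (each edge strictly once or zero times, handled with the usual half-open convention). 
Parity of crossings → odd ⇒ inside.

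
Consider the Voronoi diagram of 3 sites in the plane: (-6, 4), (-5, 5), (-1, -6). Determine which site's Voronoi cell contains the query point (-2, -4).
Nearest site = (-1, -6)

The Voronoi cell of site s contains exactly those query points closer to s than to any other site. Compute squared distances from q = (-2, -4) to each site:
  (-1 − -2)² + (-6 − -4)² = 5
  (-6 − -2)² + (4 − -4)² = 80
  (-5 − -2)² + (5 − -4)² = 90
Minimum is attained by (-1, -6), so q lies in its Voronoi cell.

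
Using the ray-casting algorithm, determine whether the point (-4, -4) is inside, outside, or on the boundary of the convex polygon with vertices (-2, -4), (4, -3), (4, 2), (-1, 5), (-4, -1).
The point (-4, -4) lies strictly outside the polygon

Cast a horizontal ray to the right from the query point and count how many polygon edges it crosses (each edge strictly once or zero times, handled with the usual half-open convention). 
Parity of crossings → even ⇒ outside.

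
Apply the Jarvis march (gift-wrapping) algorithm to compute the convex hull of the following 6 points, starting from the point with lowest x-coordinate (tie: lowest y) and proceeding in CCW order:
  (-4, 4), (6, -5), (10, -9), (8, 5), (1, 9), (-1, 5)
Hull (CCW) = [(-4, 4), (10, -9), (8, 5), (1, 9)]

Jarvis march: at each step, from the current hull vertex p, select the next vertex q as the point such that every other point lies strictly to the left of (or on) the directed line p → q. (Equivalently: for every other point r, the cross product (q − p) × (r − p) ≥ 0.)
Starting point (lowest x, tie lowest y): (-4, 4). Wrap until returning to start. Resulting hull: (-4, 4), (10, -9), (8, 5), (1, 9).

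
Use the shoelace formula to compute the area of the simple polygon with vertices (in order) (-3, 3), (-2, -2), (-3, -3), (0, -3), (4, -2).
Area = 39/2

Shoelace formula: Area = (1/2) |Σ_i (x_i · y_{i+1} − x_{i+1} · y_i)| (indices mod n). Compute each cross term:
  (-3)(-2) − (-2)(3) = 12
  (-2)(-3) − (-3)(-2) = 0
  (-3)(-3) − (0)(-3) = 9
  (0)(-2) − (4)(-3) = 12
  (4)(3) − (-3)(-2) = 6
Sum = 39, so (signed) Area = 39/2 = 39/2, |Area| = 39/2.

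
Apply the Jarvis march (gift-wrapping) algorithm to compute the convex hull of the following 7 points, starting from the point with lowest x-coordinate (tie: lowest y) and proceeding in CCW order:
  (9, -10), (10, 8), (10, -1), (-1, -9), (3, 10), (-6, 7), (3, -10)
Hull (CCW) = [(-6, 7), (-1, -9), (3, -10), (9, -10), (10, -1), (10, 8), (3, 10)]

Jarvis march: at each step, from the current hull vertex p, select the next vertex q as the point such that every other point lies strictly to the left of (or on) the directed line p → q. (Equivalently: for every other point r, the cross product (q − p) × (r − p) ≥ 0.)
Starting point (lowest x, tie lowest y): (-6, 7). Wrap until returning to start. Resulting hull: (-6, 7), (-1, -9), (3, -10), (9, -10), (10, -1), (10, 8), (3, 10).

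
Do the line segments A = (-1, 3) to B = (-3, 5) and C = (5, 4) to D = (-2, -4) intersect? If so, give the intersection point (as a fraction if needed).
No (intersection of containing lines falls outside at least one segment)

Parametrize and solve: t = -41/30, s = 7/15. At least one of these is outside [0, 1], so the segments do not intersect.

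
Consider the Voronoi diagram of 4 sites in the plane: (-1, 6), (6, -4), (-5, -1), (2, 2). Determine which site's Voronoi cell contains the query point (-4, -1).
Nearest site = (-5, -1)

The Voronoi cell of site s contains exactly those query points closer to s than to any other site. Compute squared distances from q = (-4, -1) to each site:
  (-5 − -4)² + (-1 − -1)² = 1
  (2 − -4)² + (2 − -1)² = 45
  (-1 − -4)² + (6 − -1)² = 58
  (6 − -4)² + (-4 − -1)² = 109
Minimum is attained by (-5, -1), so q lies in its Voronoi cell.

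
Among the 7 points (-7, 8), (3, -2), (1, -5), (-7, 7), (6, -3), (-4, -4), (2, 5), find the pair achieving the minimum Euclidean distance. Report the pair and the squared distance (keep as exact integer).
Pair = ((-7, 8), (-7, 7)); squared distance = 1

Compute all C(7, 2) = 21 pairwise squared distances (x_i − x_j)² + (y_i − y_j)². The minimum is 1, attained by the pair ((-7, 8), (-7, 7)).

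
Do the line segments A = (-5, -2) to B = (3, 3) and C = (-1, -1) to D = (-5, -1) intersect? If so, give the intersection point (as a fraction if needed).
Yes; intersection at (-17/5, -1) (t = 1/5 on AB, s = 3/5 on CD)

Parametrize AB as A + t(B − A) = (-5 + 8 t, -2 + 5 t) and CD as C + s(D − C) = (-1 + -4 s, -1 + 0 s). Solve the linear system for (t, s). Determinant = -20 ≠ 0, so a unique intersection of the containing lines exists. Solution: t = 1/5, s = 3/5 — both in [0, 1], so the segments cross. Intersection point: (-17/5, -1).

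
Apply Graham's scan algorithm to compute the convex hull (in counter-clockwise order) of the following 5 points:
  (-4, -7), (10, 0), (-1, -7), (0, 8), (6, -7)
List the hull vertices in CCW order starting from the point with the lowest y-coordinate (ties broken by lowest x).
Hull (CCW) = [(-4, -7), (6, -7), (10, 0), (0, 8)]

Graham scan procedure:
  1. Find the pivot p₀ = point with lowest y (tie → lowest x): (-4, -7).
  2. Sort the remaining points by polar angle around p₀.
  3. Walk through sorted points, maintaining a stack; pop the top while the last three entries make a non-left turn (cross product ≤ 0).
  4. Final stack is the convex hull in CCW order: (-4, -7), (6, -7), (10, 0), (0, 8).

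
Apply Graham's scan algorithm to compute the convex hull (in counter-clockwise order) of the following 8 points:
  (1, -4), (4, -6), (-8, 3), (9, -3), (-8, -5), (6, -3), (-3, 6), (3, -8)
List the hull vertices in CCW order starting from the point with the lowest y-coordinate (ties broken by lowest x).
Hull (CCW) = [(3, -8), (9, -3), (-3, 6), (-8, 3), (-8, -5)]

Graham scan procedure:
  1. Find the pivot p₀ = point with lowest y (tie → lowest x): (3, -8).
  2. Sort the remaining points by polar angle around p₀.
  3. Walk through sorted points, maintaining a stack; pop the top while the last three entries make a non-left turn (cross product ≤ 0).
  4. Final stack is the convex hull in CCW order: (3, -8), (9, -3), (-3, 6), (-8, 3), (-8, -5).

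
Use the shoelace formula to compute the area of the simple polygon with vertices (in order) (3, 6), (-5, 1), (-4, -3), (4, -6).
Area = 65

Shoelace formula: Area = (1/2) |Σ_i (x_i · y_{i+1} − x_{i+1} · y_i)| (indices mod n). Compute each cross term:
  (3)(1) − (-5)(6) = 33
  (-5)(-3) − (-4)(1) = 19
  (-4)(-6) − (4)(-3) = 36
  (4)(6) − (3)(-6) = 42
Sum = 130, so (signed) Area = 130/2 = 65, |Area| = 65.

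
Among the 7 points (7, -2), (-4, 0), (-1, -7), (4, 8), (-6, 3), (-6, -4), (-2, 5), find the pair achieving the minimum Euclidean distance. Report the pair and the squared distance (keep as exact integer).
Pair = ((-4, 0), (-6, 3)); squared distance = 13

Compute all C(7, 2) = 21 pairwise squared distances (x_i − x_j)² + (y_i − y_j)². The minimum is 13, attained by the pair ((-4, 0), (-6, 3)).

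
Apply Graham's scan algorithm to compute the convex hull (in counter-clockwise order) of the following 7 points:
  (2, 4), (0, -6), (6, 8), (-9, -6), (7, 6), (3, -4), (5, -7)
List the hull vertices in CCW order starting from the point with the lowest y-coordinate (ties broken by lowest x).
Hull (CCW) = [(5, -7), (7, 6), (6, 8), (-9, -6)]

Graham scan procedure:
  1. Find the pivot p₀ = point with lowest y (tie → lowest x): (5, -7).
  2. Sort the remaining points by polar angle around p₀.
  3. Walk through sorted points, maintaining a stack; pop the top while the last three entries make a non-left turn (cross product ≤ 0).
  4. Final stack is the convex hull in CCW order: (5, -7), (7, 6), (6, 8), (-9, -6).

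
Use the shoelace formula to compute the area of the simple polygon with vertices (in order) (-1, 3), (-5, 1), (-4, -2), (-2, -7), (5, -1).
Area = 103/2

Shoelace formula: Area = (1/2) |Σ_i (x_i · y_{i+1} − x_{i+1} · y_i)| (indices mod n). Compute each cross term:
  (-1)(1) − (-5)(3) = 14
  (-5)(-2) − (-4)(1) = 14
  (-4)(-7) − (-2)(-2) = 24
  (-2)(-1) − (5)(-7) = 37
  (5)(3) − (-1)(-1) = 14
Sum = 103, so (signed) Area = 103/2 = 103/2, |Area| = 103/2.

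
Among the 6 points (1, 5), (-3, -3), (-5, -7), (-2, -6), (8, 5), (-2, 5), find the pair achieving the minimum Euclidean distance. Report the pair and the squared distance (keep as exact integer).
Pair = ((1, 5), (-2, 5)); squared distance = 9

Compute all C(6, 2) = 15 pairwise squared distances (x_i − x_j)² + (y_i − y_j)². The minimum is 9, attained by the pair ((1, 5), (-2, 5)).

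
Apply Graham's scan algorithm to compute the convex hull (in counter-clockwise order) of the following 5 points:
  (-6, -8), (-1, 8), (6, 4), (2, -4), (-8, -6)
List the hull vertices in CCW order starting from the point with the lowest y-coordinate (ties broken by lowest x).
Hull (CCW) = [(-6, -8), (2, -4), (6, 4), (-1, 8), (-8, -6)]

Graham scan procedure:
  1. Find the pivot p₀ = point with lowest y (tie → lowest x): (-6, -8).
  2. Sort the remaining points by polar angle around p₀.
  3. Walk through sorted points, maintaining a stack; pop the top while the last three entries make a non-left turn (cross product ≤ 0).
  4. Final stack is the convex hull in CCW order: (-6, -8), (2, -4), (6, 4), (-1, 8), (-8, -6).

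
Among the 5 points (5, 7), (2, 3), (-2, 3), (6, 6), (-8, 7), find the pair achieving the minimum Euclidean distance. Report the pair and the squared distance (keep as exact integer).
Pair = ((5, 7), (6, 6)); squared distance = 2

Compute all C(5, 2) = 10 pairwise squared distances (x_i − x_j)² + (y_i − y_j)². The minimum is 2, attained by the pair ((5, 7), (6, 6)).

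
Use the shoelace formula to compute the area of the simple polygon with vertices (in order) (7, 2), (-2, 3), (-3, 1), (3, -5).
Area = 85/2

Shoelace formula: Area = (1/2) |Σ_i (x_i · y_{i+1} − x_{i+1} · y_i)| (indices mod n). Compute each cross term:
  (7)(3) − (-2)(2) = 25
  (-2)(1) − (-3)(3) = 7
  (-3)(-5) − (3)(1) = 12
  (3)(2) − (7)(-5) = 41
Sum = 85, so (signed) Area = 85/2 = 85/2, |Area| = 85/2.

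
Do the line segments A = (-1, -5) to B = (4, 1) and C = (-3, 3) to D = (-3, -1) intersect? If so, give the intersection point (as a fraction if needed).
No (intersection of containing lines falls outside at least one segment)

Parametrize and solve: t = -2/5, s = 13/5. At least one of these is outside [0, 1], so the segments do not intersect.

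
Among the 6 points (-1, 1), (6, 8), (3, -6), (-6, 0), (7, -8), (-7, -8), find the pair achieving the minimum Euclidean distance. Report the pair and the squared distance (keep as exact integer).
Pair = ((3, -6), (7, -8)); squared distance = 20

Compute all C(6, 2) = 15 pairwise squared distances (x_i − x_j)² + (y_i − y_j)². The minimum is 20, attained by the pair ((3, -6), (7, -8)).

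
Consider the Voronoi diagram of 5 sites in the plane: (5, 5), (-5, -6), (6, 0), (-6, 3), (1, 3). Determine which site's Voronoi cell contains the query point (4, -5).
Nearest site = (6, 0)

The Voronoi cell of site s contains exactly those query points closer to s than to any other site. Compute squared distances from q = (4, -5) to each site:
  (6 − 4)² + (0 − -5)² = 29
  (1 − 4)² + (3 − -5)² = 73
  (-5 − 4)² + (-6 − -5)² = 82
  (5 − 4)² + (5 − -5)² = 101
  (-6 − 4)² + (3 − -5)² = 164
Minimum is attained by (6, 0), so q lies in its Voronoi cell.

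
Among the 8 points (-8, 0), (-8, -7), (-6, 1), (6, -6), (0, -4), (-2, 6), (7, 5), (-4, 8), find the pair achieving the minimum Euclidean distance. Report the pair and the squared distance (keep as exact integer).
Pair = ((-8, 0), (-6, 1)); squared distance = 5

Compute all C(8, 2) = 28 pairwise squared distances (x_i − x_j)² + (y_i − y_j)². The minimum is 5, attained by the pair ((-8, 0), (-6, 1)).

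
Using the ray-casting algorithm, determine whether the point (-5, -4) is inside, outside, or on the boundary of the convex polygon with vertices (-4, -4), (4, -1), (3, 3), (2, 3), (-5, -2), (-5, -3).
The point (-5, -4) lies strictly outside the polygon

Cast a horizontal ray to the right from the query point and count how many polygon edges it crosses (each edge strictly once or zero times, handled with the usual half-open convention). 
Parity of crossings → even ⇒ outside.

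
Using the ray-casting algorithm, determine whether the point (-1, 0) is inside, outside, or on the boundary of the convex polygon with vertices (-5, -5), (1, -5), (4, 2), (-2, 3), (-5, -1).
The point (-1, 0) lies strictly inside the polygon

Cast a horizontal ray to the right from the query point and count how many polygon edges it crosses (each edge strictly once or zero times, handled with the usual half-open convention). 
Parity of crossings → odd ⇒ inside.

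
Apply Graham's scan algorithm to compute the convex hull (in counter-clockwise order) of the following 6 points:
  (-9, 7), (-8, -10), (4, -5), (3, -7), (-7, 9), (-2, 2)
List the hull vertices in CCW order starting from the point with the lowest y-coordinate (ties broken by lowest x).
Hull (CCW) = [(-8, -10), (3, -7), (4, -5), (-7, 9), (-9, 7)]

Graham scan procedure:
  1. Find the pivot p₀ = point with lowest y (tie → lowest x): (-8, -10).
  2. Sort the remaining points by polar angle around p₀.
  3. Walk through sorted points, maintaining a stack; pop the top while the last three entries make a non-left turn (cross product ≤ 0).
  4. Final stack is the convex hull in CCW order: (-8, -10), (3, -7), (4, -5), (-7, 9), (-9, 7).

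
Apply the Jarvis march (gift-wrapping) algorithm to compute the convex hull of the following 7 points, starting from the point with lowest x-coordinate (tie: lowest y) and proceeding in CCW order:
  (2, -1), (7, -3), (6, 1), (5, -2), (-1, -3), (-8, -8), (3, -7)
Hull (CCW) = [(-8, -8), (3, -7), (7, -3), (6, 1), (2, -1), (-1, -3)]

Jarvis march: at each step, from the current hull vertex p, select the next vertex q as the point such that every other point lies strictly to the left of (or on) the directed line p → q. (Equivalently: for every other point r, the cross product (q − p) × (r − p) ≥ 0.)
Starting point (lowest x, tie lowest y): (-8, -8). Wrap until returning to start. Resulting hull: (-8, -8), (3, -7), (7, -3), (6, 1), (2, -1), (-1, -3).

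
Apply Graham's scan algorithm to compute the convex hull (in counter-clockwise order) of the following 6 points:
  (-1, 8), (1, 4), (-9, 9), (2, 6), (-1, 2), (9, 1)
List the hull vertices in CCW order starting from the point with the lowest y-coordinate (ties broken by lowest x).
Hull (CCW) = [(9, 1), (2, 6), (-1, 8), (-9, 9), (-1, 2)]

Graham scan procedure:
  1. Find the pivot p₀ = point with lowest y (tie → lowest x): (9, 1).
  2. Sort the remaining points by polar angle around p₀.
  3. Walk through sorted points, maintaining a stack; pop the top while the last three entries make a non-left turn (cross product ≤ 0).
  4. Final stack is the convex hull in CCW order: (9, 1), (2, 6), (-1, 8), (-9, 9), (-1, 2).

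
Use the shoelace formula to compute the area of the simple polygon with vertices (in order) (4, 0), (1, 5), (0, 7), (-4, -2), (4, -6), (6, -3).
Area = 123/2

Shoelace formula: Area = (1/2) |Σ_i (x_i · y_{i+1} − x_{i+1} · y_i)| (indices mod n). Compute each cross term:
  (4)(5) − (1)(0) = 20
  (1)(7) − (0)(5) = 7
  (0)(-2) − (-4)(7) = 28
  (-4)(-6) − (4)(-2) = 32
  (4)(-3) − (6)(-6) = 24
  (6)(0) − (4)(-3) = 12
Sum = 123, so (signed) Area = 123/2 = 123/2, |Area| = 123/2.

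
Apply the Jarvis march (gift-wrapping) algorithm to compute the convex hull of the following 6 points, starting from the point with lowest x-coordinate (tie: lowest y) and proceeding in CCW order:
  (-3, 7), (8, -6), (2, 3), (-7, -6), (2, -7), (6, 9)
Hull (CCW) = [(-7, -6), (2, -7), (8, -6), (6, 9), (-3, 7)]

Jarvis march: at each step, from the current hull vertex p, select the next vertex q as the point such that every other point lies strictly to the left of (or on) the directed line p → q. (Equivalently: for every other point r, the cross product (q − p) × (r − p) ≥ 0.)
Starting point (lowest x, tie lowest y): (-7, -6). Wrap until returning to start. Resulting hull: (-7, -6), (2, -7), (8, -6), (6, 9), (-3, 7).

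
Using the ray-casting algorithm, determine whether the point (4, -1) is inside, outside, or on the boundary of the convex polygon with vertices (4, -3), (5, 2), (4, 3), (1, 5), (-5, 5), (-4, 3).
The point (4, -1) lies strictly inside the polygon

Cast a horizontal ray to the right from the query point and count how many polygon edges it crosses (each edge strictly once or zero times, handled with the usual half-open convention). 
Parity of crossings → odd ⇒ inside.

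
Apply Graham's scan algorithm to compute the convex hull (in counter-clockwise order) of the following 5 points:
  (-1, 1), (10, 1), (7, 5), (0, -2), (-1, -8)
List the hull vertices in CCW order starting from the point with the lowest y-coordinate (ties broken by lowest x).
Hull (CCW) = [(-1, -8), (10, 1), (7, 5), (-1, 1)]

Graham scan procedure:
  1. Find the pivot p₀ = point with lowest y (tie → lowest x): (-1, -8).
  2. Sort the remaining points by polar angle around p₀.
  3. Walk through sorted points, maintaining a stack; pop the top while the last three entries make a non-left turn (cross product ≤ 0).
  4. Final stack is the convex hull in CCW order: (-1, -8), (10, 1), (7, 5), (-1, 1).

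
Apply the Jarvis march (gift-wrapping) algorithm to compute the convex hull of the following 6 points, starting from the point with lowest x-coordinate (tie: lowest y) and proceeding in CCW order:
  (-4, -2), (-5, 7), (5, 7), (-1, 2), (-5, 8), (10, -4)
Hull (CCW) = [(-5, 7), (-4, -2), (10, -4), (5, 7), (-5, 8)]

Jarvis march: at each step, from the current hull vertex p, select the next vertex q as the point such that every other point lies strictly to the left of (or on) the directed line p → q. (Equivalently: for every other point r, the cross product (q − p) × (r − p) ≥ 0.)
Starting point (lowest x, tie lowest y): (-5, 7). Wrap until returning to start. Resulting hull: (-5, 7), (-4, -2), (10, -4), (5, 7), (-5, 8).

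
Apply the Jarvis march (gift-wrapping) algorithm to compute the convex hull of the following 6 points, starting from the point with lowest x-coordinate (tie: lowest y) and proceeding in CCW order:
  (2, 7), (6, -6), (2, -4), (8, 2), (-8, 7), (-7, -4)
Hull (CCW) = [(-8, 7), (-7, -4), (6, -6), (8, 2), (2, 7)]

Jarvis march: at each step, from the current hull vertex p, select the next vertex q as the point such that every other point lies strictly to the left of (or on) the directed line p → q. (Equivalently: for every other point r, the cross product (q − p) × (r − p) ≥ 0.)
Starting point (lowest x, tie lowest y): (-8, 7). Wrap until returning to start. Resulting hull: (-8, 7), (-7, -4), (6, -6), (8, 2), (2, 7).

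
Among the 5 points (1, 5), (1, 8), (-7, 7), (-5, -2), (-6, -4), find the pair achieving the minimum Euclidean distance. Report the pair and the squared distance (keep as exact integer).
Pair = ((-5, -2), (-6, -4)); squared distance = 5

Compute all C(5, 2) = 10 pairwise squared distances (x_i − x_j)² + (y_i − y_j)². The minimum is 5, attained by the pair ((-5, -2), (-6, -4)).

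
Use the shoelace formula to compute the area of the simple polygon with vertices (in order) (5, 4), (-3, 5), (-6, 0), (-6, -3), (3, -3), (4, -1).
Area = 71

Shoelace formula: Area = (1/2) |Σ_i (x_i · y_{i+1} − x_{i+1} · y_i)| (indices mod n). Compute each cross term:
  (5)(5) − (-3)(4) = 37
  (-3)(0) − (-6)(5) = 30
  (-6)(-3) − (-6)(0) = 18
  (-6)(-3) − (3)(-3) = 27
  (3)(-1) − (4)(-3) = 9
  (4)(4) − (5)(-1) = 21
Sum = 142, so (signed) Area = 142/2 = 71, |Area| = 71.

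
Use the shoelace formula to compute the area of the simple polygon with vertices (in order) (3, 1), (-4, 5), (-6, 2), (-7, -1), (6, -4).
Area = 113/2

Shoelace formula: Area = (1/2) |Σ_i (x_i · y_{i+1} − x_{i+1} · y_i)| (indices mod n). Compute each cross term:
  (3)(5) − (-4)(1) = 19
  (-4)(2) − (-6)(5) = 22
  (-6)(-1) − (-7)(2) = 20
  (-7)(-4) − (6)(-1) = 34
  (6)(1) − (3)(-4) = 18
Sum = 113, so (signed) Area = 113/2 = 113/2, |Area| = 113/2.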